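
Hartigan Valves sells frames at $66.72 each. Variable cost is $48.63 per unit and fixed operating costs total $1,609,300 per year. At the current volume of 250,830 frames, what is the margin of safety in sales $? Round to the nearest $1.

Unit CM = price − variable cost = $66.72 − $48.63 = $18.09. Break-even units = $1,609,300 ÷ $18.09 = 88,960.75; break-even revenue = 88,960.75 × $66.72 = $5,935,461.36.
Actual sales revenue = 250,830 × $66.72 = $16,735,377.60.
Margin of safety = $16,735,377.60 − $5,935,461.36 = $10,799,916.

$10,799,916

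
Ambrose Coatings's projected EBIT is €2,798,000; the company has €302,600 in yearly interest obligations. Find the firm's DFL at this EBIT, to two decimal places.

Annual interest charges come to €302,600.00.
Degree of financial leverage = EBIT / (EBIT − interest) = €2,798,000 / €2,495,400.00 = 1.1213.

1.12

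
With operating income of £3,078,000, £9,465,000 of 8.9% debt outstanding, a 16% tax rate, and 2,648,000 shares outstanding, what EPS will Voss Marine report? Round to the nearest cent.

Pre-tax income = £3,078,000 − £842,385.00 = £2,235,615.00.
After tax at 16%: net income = £2,235,615.00 × 0.84 = £1,877,916.60.
EPS = £1,877,916.60 ÷ 2,648,000 = £0.71.

£0.71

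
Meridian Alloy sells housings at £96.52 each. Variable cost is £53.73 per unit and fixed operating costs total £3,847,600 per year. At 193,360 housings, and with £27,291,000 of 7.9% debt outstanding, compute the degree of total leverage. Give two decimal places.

3.64

At 193,360 units, contribution = 193,360 × £42.79 = £8,273,874.40.
Subtracting fixed costs: EBIT = £8,273,874.40 − £3,847,600 = £4,426,274.40. Interest = £2,155,989.00.
DOL = £8,273,874.40 ÷ £4,426,274.40 = 1.8693; DFL = £4,426,274.40 ÷ £2,270,285.40 = 1.9497.
Combined leverage = 1.8693 × 1.9497 = 3.6446.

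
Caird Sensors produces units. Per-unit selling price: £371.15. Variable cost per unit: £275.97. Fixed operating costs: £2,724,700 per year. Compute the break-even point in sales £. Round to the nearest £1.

Contribution margin per unit = £371.15 − £275.97 = £95.18, a CM ratio of £95.18 ÷ £371.15 = 0.2564.
Break-even sales = FC ÷ CM ratio = £2,724,700 × £371.15 / £95.18 = £10,624,841.

£10,624,841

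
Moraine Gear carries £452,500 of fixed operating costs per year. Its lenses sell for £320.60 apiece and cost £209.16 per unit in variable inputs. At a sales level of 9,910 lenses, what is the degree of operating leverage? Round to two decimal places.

1.69

Total contribution margin = 9,910 × £111.44 = £1,104,370.40.
EBIT = £1,104,370.40 − £452,500 = £651,870.40.
Degree of operating leverage = £1,104,370.40 / £651,870.40 = 1.6942.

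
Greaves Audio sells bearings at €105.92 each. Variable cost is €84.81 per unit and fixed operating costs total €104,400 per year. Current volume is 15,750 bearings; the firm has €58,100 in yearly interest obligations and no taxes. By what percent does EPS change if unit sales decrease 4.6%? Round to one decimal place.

At 15,750 units, contribution = 15,750 × €21.11 = €332,482.50.
EBIT = €332,482.50 − €104,400 = €228,082.50.
Interest = €58,100.00, so EBIT − I = €169,982.50.
Degree of combined leverage = contribution ÷ (EBIT − I) = €332,482.50 ÷ €169,982.50 = 1.9560.
%ΔEPS = DCL × %ΔSales = 1.9560 × -4.6% = -9.0%.

-9.0%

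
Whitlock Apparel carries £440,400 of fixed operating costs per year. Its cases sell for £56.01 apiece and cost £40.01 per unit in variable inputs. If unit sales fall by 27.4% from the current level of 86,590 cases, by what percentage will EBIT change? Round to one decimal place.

-40.2%

Contribution at this volume is 86,590 × £16.00 = £1,385,440.00.
EBIT = £1,385,440.00 − £440,400 = £945,040.00.
Degree of operating leverage = £1,385,440.00 / £945,040.00 = 1.4660.
Operating income changes by 1.4660 × -27.4% = -40.2%.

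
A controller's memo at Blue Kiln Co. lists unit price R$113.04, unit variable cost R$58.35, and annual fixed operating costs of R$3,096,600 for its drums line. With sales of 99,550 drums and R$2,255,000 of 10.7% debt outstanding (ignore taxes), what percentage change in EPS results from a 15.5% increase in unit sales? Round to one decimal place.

Total contribution margin = 99,550 × R$54.69 = R$5,444,389.50.
Operating income = contribution − fixed costs = R$5,444,389.50 − R$3,096,600 = R$2,347,789.50.
Interest = R$241,285.00, so EBIT − I = R$2,106,504.50.
Degree of combined leverage = contribution ÷ (EBIT − I) = R$5,444,389.50 ÷ R$2,106,504.50 = 2.5846.
%ΔEPS = DCL × %ΔSales = 2.5846 × +15.5% = +40.1%.

+40.1%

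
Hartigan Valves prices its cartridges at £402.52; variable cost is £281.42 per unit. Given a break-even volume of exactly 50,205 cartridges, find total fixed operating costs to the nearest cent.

£6,079,825.50

Contribution margin per unit = £402.52 − £281.42 = £121.10.
Fixed costs = break-even units × CM = 50,205 × £121.10 = £6,079,825.50.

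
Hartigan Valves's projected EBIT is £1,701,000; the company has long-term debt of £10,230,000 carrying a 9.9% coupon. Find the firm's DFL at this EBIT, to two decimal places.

Interest = £1,012,770.00.
DFL = EBIT ÷ (EBIT − I) = £1,701,000 ÷ (£1,701,000 − £1,012,770.00) = £1,701,000 ÷ £688,230.00 = 2.4716.

2.47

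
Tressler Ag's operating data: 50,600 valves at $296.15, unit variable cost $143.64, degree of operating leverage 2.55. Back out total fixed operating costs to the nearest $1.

At 50,600 units, contribution = 50,600 × $152.51 = $7,717,006.00.
DOL = contribution / EBIT, so EBIT = $7,717,006.00 / 2.55 = $3,026,276.86.
And FC = contribution − EBIT = $7,717,006.00 − $3,026,276.86 = $4,690,729.

$4,690,729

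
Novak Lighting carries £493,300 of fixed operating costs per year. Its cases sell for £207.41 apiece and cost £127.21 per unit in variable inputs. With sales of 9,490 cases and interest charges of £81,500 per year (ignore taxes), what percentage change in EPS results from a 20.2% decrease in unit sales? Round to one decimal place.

Total contribution margin = 9,490 × £80.20 = £761,098.00.
Subtracting fixed costs: EBIT = £761,098.00 − £493,300 = £267,798.00.
Interest = £81,500.00, so EBIT − I = £186,298.00.
DCL = total CM / (EBIT − I) = £761,098.00 / £186,298.00 = 4.0854.
%ΔEPS = DCL × %ΔSales = 4.0854 × -20.2% = -82.5%.

-82.5%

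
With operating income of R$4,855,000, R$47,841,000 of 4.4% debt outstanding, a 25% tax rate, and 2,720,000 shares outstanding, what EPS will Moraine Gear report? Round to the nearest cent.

Pre-tax income = R$4,855,000 − R$2,105,004.00 = R$2,749,996.00.
Net income = R$2,749,996.00 × (1 − 0.25) = R$2,062,497.00.
Per share: R$2,062,497.00 / 2,720,000 shares = R$0.76.

R$0.76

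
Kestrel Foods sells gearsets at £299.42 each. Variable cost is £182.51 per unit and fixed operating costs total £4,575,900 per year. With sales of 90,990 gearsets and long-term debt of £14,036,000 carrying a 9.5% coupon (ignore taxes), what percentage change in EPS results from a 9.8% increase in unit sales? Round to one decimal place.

+22.0%

Total contribution margin = 90,990 × £116.91 = £10,637,640.90.
EBIT = £10,637,640.90 − £4,575,900 = £6,061,740.90.
After interest of £1,333,420.00, pre-tax earnings = £4,728,320.90.
Degree of combined leverage = contribution ÷ (EBIT − I) = £10,637,640.90 ÷ £4,728,320.90 = 2.2498.
%ΔEPS = DCL × %ΔSales = 2.2498 × +9.8% = +22.0%.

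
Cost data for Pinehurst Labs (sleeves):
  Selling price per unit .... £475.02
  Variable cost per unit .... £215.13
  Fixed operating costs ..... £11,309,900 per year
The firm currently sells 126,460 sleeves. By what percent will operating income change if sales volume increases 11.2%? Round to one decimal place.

Contribution at this volume is 126,460 × £259.89 = £32,865,689.40.
Subtracting fixed costs: EBIT = £32,865,689.40 − £11,309,900 = £21,555,789.40.
Degree of operating leverage = £32,865,689.40 / £21,555,789.40 = 1.5247.
%ΔEBIT = DOL × %ΔSales = 1.5247 × +11.2% = +17.1%.

+17.1%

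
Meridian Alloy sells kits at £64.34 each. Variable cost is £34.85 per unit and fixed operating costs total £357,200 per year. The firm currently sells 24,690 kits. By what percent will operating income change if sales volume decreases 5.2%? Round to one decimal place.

-10.2%

Total contribution margin = 24,690 × £29.49 = £728,108.10.
Operating income = contribution − fixed costs = £728,108.10 − £357,200 = £370,908.10.
Degree of operating leverage = £728,108.10 / £370,908.10 = 1.9630.
%ΔEBIT = DOL × %ΔSales = 1.9630 × -5.2% = -10.2%.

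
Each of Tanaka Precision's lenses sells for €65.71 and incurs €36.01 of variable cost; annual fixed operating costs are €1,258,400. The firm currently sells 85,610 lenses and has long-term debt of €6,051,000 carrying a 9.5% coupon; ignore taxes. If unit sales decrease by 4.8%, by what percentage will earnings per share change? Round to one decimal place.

-17.2%

At 85,610 units, contribution = 85,610 × €29.70 = €2,542,617.00.
Operating income = contribution − fixed costs = €2,542,617.00 − €1,258,400 = €1,284,217.00.
Interest = €574,845.00, so EBIT − I = €709,372.00.
DCL = total CM / (EBIT − I) = €2,542,617.00 / €709,372.00 = 3.5843.
EPS therefore changes by 3.5843 × (-4.8%) = -17.2%.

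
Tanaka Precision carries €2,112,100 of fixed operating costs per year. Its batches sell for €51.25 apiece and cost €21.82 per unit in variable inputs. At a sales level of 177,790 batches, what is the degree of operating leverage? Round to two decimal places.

1.68

At 177,790 units, contribution = 177,790 × €29.43 = €5,232,359.70.
Subtracting fixed costs: EBIT = €5,232,359.70 − €2,112,100 = €3,120,259.70.
Degree of operating leverage = €5,232,359.70 / €3,120,259.70 = 1.6769.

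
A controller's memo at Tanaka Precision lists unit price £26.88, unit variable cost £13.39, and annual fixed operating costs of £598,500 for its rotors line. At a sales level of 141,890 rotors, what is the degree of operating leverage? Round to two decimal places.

Total contribution margin = 141,890 × £13.49 = £1,914,096.10.
Subtracting fixed costs: EBIT = £1,914,096.10 − £598,500 = £1,315,596.10.
DOL = contribution ÷ EBIT = £1,914,096.10 ÷ £1,315,596.10 = 1.4549.

1.45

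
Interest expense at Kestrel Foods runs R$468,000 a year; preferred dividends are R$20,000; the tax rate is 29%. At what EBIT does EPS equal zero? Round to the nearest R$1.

R$496,169

Preferred dividends are paid after tax, so their pre-tax equivalent is R$20,000 ÷ (1 − 0.29) = R$28,169.01.
EPS = 0 when EBIT covers interest plus the pre-tax preferred burden: R$468,000 + R$28,169.01 = R$496,169.01.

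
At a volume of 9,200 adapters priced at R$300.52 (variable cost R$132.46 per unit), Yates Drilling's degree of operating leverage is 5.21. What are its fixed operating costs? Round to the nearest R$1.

Total contribution margin = 9,200 × R$168.06 = R$1,546,152.00.
DOL = contribution / EBIT, so EBIT = R$1,546,152.00 / 5.21 = R$296,766.22.
Fixed costs = CM − EBIT = R$1,546,152.00 − R$296,766.22 = R$1,249,386.

R$1,249,386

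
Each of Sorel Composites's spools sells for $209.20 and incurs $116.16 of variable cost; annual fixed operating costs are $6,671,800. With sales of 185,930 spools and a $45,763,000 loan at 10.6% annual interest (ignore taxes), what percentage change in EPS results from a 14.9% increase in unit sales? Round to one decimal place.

+44.6%

At 185,930 units, contribution = 185,930 × $93.04 = $17,298,927.20.
Subtracting fixed costs: EBIT = $17,298,927.20 − $6,671,800 = $10,627,127.20.
After interest of $4,850,878.00, pre-tax earnings = $5,776,249.20.
DCL = total CM / (EBIT − I) = $17,298,927.20 / $5,776,249.20 = 2.9948.
EPS therefore changes by 2.9948 × (+14.9%) = +44.6%.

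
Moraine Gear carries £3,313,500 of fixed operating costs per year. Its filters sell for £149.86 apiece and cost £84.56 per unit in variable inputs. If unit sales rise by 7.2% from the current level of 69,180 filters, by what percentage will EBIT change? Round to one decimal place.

Contribution at this volume is 69,180 × £65.30 = £4,517,454.00.
Operating income = contribution − fixed costs = £4,517,454.00 − £3,313,500 = £1,203,954.00.
DOL = contribution ÷ EBIT = £4,517,454.00 ÷ £1,203,954.00 = 3.7522.
%ΔEBIT = DOL × %ΔSales = 3.7522 × +7.2% = +27.0%.

+27.0%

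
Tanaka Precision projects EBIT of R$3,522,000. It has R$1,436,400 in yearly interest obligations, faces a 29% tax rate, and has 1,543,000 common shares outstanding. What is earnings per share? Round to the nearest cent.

Interest = R$1,436,400.00, so EBT = R$3,522,000 − R$1,436,400.00 = R$2,085,600.00.
Net income = R$2,085,600.00 × (1 − 0.29) = R$1,480,776.00.
EPS = R$1,480,776.00 ÷ 1,543,000 = R$0.96.

R$0.96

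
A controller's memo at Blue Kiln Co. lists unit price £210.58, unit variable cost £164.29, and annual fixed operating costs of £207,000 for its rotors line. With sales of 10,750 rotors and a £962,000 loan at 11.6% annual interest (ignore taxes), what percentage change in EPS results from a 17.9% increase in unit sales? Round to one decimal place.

At 10,750 units, contribution = 10,750 × £46.29 = £497,617.50.
Subtracting fixed costs: EBIT = £497,617.50 − £207,000 = £290,617.50.
Interest = £111,592.00, so EBIT − I = £179,025.50.
Degree of combined leverage = contribution ÷ (EBIT − I) = £497,617.50 ÷ £179,025.50 = 2.7796.
%ΔEPS = DCL × %ΔSales = 2.7796 × +17.9% = +49.8%.

+49.8%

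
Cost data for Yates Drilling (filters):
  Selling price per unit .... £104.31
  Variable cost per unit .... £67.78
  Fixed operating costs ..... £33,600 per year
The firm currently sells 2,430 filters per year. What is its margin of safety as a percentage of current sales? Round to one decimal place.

62.1%

Each unit contributes £104.31 − £67.78 = £36.53. Break-even units = £33,600 ÷ £36.53 = 919.79; break-even revenue = 919.79 × £104.31 = £95,943.50.
Current sales = 2,430 × £104.31 = £253,473.30.
Margin of safety = (£253,473.30 − £95,943.50) ÷ £253,473.30 = 62.1%.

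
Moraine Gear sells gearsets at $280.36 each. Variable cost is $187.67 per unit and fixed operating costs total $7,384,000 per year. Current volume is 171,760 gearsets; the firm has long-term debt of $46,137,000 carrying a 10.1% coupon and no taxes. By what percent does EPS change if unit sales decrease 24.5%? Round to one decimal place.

Contribution at this volume is 171,760 × $92.69 = $15,920,434.40.
Operating income = contribution − fixed costs = $15,920,434.40 − $7,384,000 = $8,536,434.40.
Interest = $4,659,837.00, so EBIT − I = $3,876,597.40.
Degree of combined leverage = contribution ÷ (EBIT − I) = $15,920,434.40 ÷ $3,876,597.40 = 4.1068.
EPS therefore changes by 4.1068 × (-24.5%) = -100.6%.

-100.6%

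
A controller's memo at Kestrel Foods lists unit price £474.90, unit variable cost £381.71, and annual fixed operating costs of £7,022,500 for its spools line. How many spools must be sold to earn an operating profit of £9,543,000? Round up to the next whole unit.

177,761 spools

Each unit contributes £474.90 − £381.71 = £93.19.
Need Q such that Q × £93.19 − £7,022,500 = £9,543,000, i.e. Q = £16,565,500 / £93.19 = 177,760.49 → 177,761.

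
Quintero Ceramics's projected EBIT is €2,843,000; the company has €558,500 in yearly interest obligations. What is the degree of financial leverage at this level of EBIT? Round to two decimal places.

1.24

Interest = €558,500.00.
Degree of financial leverage = EBIT / (EBIT − interest) = €2,843,000 / €2,284,500.00 = 1.2445.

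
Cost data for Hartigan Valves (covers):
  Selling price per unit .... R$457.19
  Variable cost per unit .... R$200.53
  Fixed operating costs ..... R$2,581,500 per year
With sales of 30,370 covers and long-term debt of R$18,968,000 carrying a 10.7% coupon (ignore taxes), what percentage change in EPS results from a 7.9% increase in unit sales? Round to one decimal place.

Contribution at this volume is 30,370 × R$256.66 = R$7,794,764.20.
Operating income = contribution − fixed costs = R$7,794,764.20 − R$2,581,500 = R$5,213,264.20.
After interest of R$2,029,576.00, pre-tax earnings = R$3,183,688.20.
DCL = total CM / (EBIT − I) = R$7,794,764.20 / R$3,183,688.20 = 2.4483.
EPS therefore changes by 2.4483 × (+7.9%) = +19.3%.

+19.3%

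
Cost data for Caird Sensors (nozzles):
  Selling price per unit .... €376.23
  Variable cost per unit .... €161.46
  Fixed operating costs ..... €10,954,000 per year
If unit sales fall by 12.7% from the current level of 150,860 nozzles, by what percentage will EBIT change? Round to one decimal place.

Total contribution margin = 150,860 × €214.77 = €32,400,202.20.
Operating income = contribution − fixed costs = €32,400,202.20 − €10,954,000 = €21,446,202.20.
DOL = contribution ÷ EBIT = €32,400,202.20 ÷ €21,446,202.20 = 1.5108.
So EBIT moves 1.5108 × (-12.7%) = -19.2%.

-19.2%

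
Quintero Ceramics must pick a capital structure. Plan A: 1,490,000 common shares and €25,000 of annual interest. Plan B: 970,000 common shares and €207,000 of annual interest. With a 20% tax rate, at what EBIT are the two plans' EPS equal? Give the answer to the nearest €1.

Set EPS_A = EPS_B: (EBIT − €25,000)(1 − 0.20) ÷ 1,490,000 = (EBIT − €207,000)(1 − 0.20) ÷ 970,000.
The (1 − t) factor cancels: (EBIT − 25,000) × 970,000 = (EBIT − 207,000) × 1,490,000.
Solving, EBIT = (207,000·1,490,000 − 25,000·970,000) / (1,490,000 − 970,000) = 284,180,000,000 / 520,000 = 546,500.00.

€546,500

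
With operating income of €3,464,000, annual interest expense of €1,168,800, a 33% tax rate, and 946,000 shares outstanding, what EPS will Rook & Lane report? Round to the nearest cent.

€1.63

Pre-tax income = €3,464,000 − €1,168,800.00 = €2,295,200.00.
Net income = €2,295,200.00 × (1 − 0.33) = €1,537,784.00.
Per share: €1,537,784.00 / 946,000 shares = €1.63.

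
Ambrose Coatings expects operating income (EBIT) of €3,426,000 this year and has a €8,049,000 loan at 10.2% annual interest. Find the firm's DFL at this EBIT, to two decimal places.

1.32

Interest = €820,998.00.
DFL = EBIT ÷ (EBIT − I) = €3,426,000 ÷ (€3,426,000 − €820,998.00) = €3,426,000 ÷ €2,605,002.00 = 1.3152.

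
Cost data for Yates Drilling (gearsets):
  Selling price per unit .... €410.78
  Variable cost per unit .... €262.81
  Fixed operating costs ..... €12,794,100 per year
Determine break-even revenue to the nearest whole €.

€35,517,743

CM per unit = €410.78 − €262.81 = €147.97; CM ratio = €147.97 / €410.78 = 0.3602.
Break-even sales = FC ÷ CM ratio = €12,794,100 × €410.78 / €147.97 = €35,517,743.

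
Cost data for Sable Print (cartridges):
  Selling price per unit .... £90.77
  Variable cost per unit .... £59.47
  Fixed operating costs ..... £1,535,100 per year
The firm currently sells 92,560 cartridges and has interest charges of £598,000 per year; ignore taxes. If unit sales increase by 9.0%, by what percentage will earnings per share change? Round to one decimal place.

+34.1%

At 92,560 units, contribution = 92,560 × £31.30 = £2,897,128.00.
EBIT = £2,897,128.00 − £1,535,100 = £1,362,028.00.
After interest of £598,000.00, pre-tax earnings = £764,028.00.
Degree of combined leverage = contribution ÷ (EBIT − I) = £2,897,128.00 ÷ £764,028.00 = 3.7919.
EPS therefore changes by 3.7919 × (+9.0%) = +34.1%.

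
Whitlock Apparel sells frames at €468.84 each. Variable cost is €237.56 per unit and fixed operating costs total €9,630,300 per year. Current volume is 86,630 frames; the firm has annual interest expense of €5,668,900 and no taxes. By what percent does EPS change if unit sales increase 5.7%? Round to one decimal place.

At 86,630 units, contribution = 86,630 × €231.28 = €20,035,786.40.
Operating income = contribution − fixed costs = €20,035,786.40 − €9,630,300 = €10,405,486.40.
Interest = €5,668,900.00, so EBIT − I = €4,736,586.40.
Degree of combined leverage = contribution ÷ (EBIT − I) = €20,035,786.40 ÷ €4,736,586.40 = 4.2300.
EPS therefore changes by 4.2300 × (+5.7%) = +24.1%.

+24.1%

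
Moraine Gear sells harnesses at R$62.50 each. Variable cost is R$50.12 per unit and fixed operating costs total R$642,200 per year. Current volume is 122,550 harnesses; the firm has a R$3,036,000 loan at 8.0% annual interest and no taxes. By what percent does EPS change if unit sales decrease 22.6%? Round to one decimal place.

Contribution at this volume is 122,550 × R$12.38 = R$1,517,169.00.
EBIT = R$1,517,169.00 − R$642,200 = R$874,969.00.
After interest of R$242,880.00, pre-tax earnings = R$632,089.00.
Degree of combined leverage = contribution ÷ (EBIT − I) = R$1,517,169.00 ÷ R$632,089.00 = 2.4002.
%ΔEPS = DCL × %ΔSales = 2.4002 × -22.6% = -54.2%.

-54.2%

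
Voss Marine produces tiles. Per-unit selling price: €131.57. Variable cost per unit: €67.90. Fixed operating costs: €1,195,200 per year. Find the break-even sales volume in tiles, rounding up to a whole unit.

Each unit contributes €131.57 − €67.90 = €63.67.
Units to break even: €1,195,200 ÷ €63.67 = 18,771.79, rounded up to 18,772.

18,772 tiles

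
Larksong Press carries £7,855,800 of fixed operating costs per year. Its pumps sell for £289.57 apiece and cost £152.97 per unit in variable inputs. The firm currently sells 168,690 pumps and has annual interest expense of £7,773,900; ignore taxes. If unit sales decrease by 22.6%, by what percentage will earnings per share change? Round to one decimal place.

Contribution at this volume is 168,690 × £136.60 = £23,043,054.00.
Subtracting fixed costs: EBIT = £23,043,054.00 − £7,855,800 = £15,187,254.00.
After interest of £7,773,900.00, pre-tax earnings = £7,413,354.00.
Degree of combined leverage = contribution ÷ (EBIT − I) = £23,043,054.00 ÷ £7,413,354.00 = 3.1083.
EPS therefore changes by 3.1083 × (-22.6%) = -70.2%.

-70.2%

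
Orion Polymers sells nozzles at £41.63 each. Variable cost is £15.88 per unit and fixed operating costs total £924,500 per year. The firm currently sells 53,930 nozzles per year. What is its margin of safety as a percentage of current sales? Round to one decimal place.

Each unit contributes £41.63 − £15.88 = £25.75. Break-even units = £924,500 ÷ £25.75 = 35,902.91; break-even revenue = 35,902.91 × £41.63 = £1,494,638.25.
Actual sales revenue = 53,930 × £41.63 = £2,245,105.90.
Margin of safety = (£2,245,105.90 − £1,494,638.25) ÷ £2,245,105.90 = 33.4%.

33.4%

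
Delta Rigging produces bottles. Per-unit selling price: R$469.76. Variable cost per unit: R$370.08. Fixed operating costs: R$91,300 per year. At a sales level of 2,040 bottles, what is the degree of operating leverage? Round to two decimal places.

1.81

At 2,040 units, contribution = 2,040 × R$99.68 = R$203,347.20.
Subtracting fixed costs: EBIT = R$203,347.20 − R$91,300 = R$112,047.20.
So DOL = total CM / EBIT = R$203,347.20 / R$112,047.20 = 1.8148.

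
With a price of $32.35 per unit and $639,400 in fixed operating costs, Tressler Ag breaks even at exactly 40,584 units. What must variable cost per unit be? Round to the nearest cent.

At break-even, FC = Q × (P − VC), so P − VC = $639,400 ÷ 40,584 = $15.7550.
Hence VC = price − CM = $32.35 − $15.7550 = $16.60.

$16.60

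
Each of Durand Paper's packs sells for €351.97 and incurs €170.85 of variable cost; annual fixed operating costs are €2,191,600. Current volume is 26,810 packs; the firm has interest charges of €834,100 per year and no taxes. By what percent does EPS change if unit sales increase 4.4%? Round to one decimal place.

At 26,810 units, contribution = 26,810 × €181.12 = €4,855,827.20.
Subtracting fixed costs: EBIT = €4,855,827.20 − €2,191,600 = €2,664,227.20.
After interest of €834,100.00, pre-tax earnings = €1,830,127.20.
Degree of combined leverage = contribution ÷ (EBIT − I) = €4,855,827.20 ÷ €1,830,127.20 = 2.6533.
%ΔEPS = DCL × %ΔSales = 2.6533 × +4.4% = +11.7%.

+11.7%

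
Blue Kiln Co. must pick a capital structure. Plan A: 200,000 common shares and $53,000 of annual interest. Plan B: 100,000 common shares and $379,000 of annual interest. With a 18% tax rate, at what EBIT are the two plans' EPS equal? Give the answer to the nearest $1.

$705,000

At indifference, (EBIT − 53,000)(1 − t)/200,000 = (EBIT − 379,000)(1 − t)/100,000.
The (1 − t) factor cancels: (EBIT − 53,000) × 100,000 = (EBIT − 379,000) × 200,000.
EBIT × (200,000 − 100,000) = 379,000 × 200,000 − 53,000 × 100,000 = 70,500,000,000, so EBIT = 70,500,000,000 ÷ 100,000 = 705,000.00.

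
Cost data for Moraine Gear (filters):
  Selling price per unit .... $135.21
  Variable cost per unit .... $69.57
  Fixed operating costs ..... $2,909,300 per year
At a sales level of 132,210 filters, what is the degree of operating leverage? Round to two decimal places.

1.50

At 132,210 units, contribution = 132,210 × $65.64 = $8,678,264.40.
EBIT = $8,678,264.40 − $2,909,300 = $5,768,964.40.
Degree of operating leverage = $8,678,264.40 / $5,768,964.40 = 1.5043.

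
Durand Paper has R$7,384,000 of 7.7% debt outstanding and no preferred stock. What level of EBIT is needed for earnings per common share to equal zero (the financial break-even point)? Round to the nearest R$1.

R$568,568

Annual interest = 7.7% × R$7,384,000 = R$568,568.00.
Without preferred stock the financial break-even is simply EBIT = interest = R$568,568.00.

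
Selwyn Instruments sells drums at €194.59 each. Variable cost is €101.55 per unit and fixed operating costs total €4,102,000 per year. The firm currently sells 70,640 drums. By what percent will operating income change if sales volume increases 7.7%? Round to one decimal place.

+20.5%

Total contribution margin = 70,640 × €93.04 = €6,572,345.60.
EBIT = €6,572,345.60 − €4,102,000 = €2,470,345.60.
DOL = contribution ÷ EBIT = €6,572,345.60 ÷ €2,470,345.60 = 2.6605.
Operating income changes by 2.6605 × +7.7% = +20.5%.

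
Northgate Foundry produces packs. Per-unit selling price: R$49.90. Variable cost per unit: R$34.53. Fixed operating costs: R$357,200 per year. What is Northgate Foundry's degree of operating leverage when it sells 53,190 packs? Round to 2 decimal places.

1.78

Total contribution margin = 53,190 × R$15.37 = R$817,530.30.
Subtracting fixed costs: EBIT = R$817,530.30 − R$357,200 = R$460,330.30.
Degree of operating leverage = R$817,530.30 / R$460,330.30 = 1.7760.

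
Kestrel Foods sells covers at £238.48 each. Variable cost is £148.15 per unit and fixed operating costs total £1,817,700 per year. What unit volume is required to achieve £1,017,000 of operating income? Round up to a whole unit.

31,382 covers

Each unit contributes £238.48 − £148.15 = £90.33.
Required volume = (fixed costs + target profit) ÷ CM = (£1,817,700 + £1,017,000) ÷ £90.33 = 31,381.60, so 31,382 covers.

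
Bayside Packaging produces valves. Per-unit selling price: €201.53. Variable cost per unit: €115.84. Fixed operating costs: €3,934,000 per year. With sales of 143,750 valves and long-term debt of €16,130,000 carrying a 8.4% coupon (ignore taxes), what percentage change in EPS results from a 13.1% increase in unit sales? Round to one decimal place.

+23.0%

Contribution at this volume is 143,750 × €85.69 = €12,317,937.50.
Operating income = contribution − fixed costs = €12,317,937.50 − €3,934,000 = €8,383,937.50.
After interest of €1,354,920.00, pre-tax earnings = €7,029,017.50.
DCL = total CM / (EBIT − I) = €12,317,937.50 / €7,029,017.50 = 1.7524.
EPS therefore changes by 1.7524 × (+13.1%) = +23.0%.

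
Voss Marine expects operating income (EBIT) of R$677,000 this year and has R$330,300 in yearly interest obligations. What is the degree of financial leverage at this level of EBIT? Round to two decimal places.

1.95

Interest = R$330,300.00.
DFL = EBIT ÷ (EBIT − I) = R$677,000 ÷ (R$677,000 − R$330,300.00) = R$677,000 ÷ R$346,700.00 = 1.9527.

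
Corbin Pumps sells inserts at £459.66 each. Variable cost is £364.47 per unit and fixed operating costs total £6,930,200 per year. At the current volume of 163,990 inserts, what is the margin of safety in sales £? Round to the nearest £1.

Unit CM = price − variable cost = £459.66 − £364.47 = £95.19. Break-even units = £6,930,200 ÷ £95.19 = 72,803.87; break-even revenue = 72,803.87 × £459.66 = £33,465,025.02.
Actual sales revenue = 163,990 × £459.66 = £75,379,643.40.
Margin of safety = £75,379,643.40 − £33,465,025.02 = £41,914,618.

£41,914,618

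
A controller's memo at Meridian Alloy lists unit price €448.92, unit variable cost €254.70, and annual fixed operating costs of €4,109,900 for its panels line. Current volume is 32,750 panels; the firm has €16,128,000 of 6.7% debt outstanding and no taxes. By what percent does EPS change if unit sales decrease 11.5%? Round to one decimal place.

-62.5%

Contribution at this volume is 32,750 × €194.22 = €6,360,705.00.
Subtracting fixed costs: EBIT = €6,360,705.00 − €4,109,900 = €2,250,805.00.
After interest of €1,080,576.00, pre-tax earnings = €1,170,229.00.
DCL = total CM / (EBIT − I) = €6,360,705.00 / €1,170,229.00 = 5.4354.
EPS therefore changes by 5.4354 × (-11.5%) = -62.5%.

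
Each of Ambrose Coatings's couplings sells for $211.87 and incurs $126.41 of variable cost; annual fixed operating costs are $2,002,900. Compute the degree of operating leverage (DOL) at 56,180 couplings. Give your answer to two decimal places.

At 56,180 units, contribution = 56,180 × $85.46 = $4,801,142.80.
EBIT = $4,801,142.80 − $2,002,900 = $2,798,242.80.
DOL = contribution ÷ EBIT = $4,801,142.80 ÷ $2,798,242.80 = 1.7158.

1.72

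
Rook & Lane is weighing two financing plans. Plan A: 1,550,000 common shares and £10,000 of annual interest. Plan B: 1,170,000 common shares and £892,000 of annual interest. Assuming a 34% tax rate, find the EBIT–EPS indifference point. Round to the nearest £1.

At indifference, (EBIT − 10,000)(1 − t)/1,550,000 = (EBIT − 892,000)(1 − t)/1,170,000.
Cancelling (1 − t) and cross-multiplying: 1,170,000·(EBIT − 10,000) = 1,550,000·(EBIT − 892,000).
EBIT × (1,550,000 − 1,170,000) = 892,000 × 1,550,000 − 10,000 × 1,170,000 = 1,370,900,000,000, so EBIT = 1,370,900,000,000 ÷ 380,000 = 3,607,631.58.

£3,607,632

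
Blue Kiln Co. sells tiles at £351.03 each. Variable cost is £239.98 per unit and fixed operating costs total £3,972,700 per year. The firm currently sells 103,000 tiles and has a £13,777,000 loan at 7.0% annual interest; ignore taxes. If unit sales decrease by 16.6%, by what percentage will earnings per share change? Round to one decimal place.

Total contribution margin = 103,000 × £111.05 = £11,438,150.00.
EBIT = £11,438,150.00 − £3,972,700 = £7,465,450.00.
After interest of £964,390.00, pre-tax earnings = £6,501,060.00.
Degree of combined leverage = contribution ÷ (EBIT − I) = £11,438,150.00 ÷ £6,501,060.00 = 1.7594.
EPS therefore changes by 1.7594 × (-16.6%) = -29.2%.

-29.2%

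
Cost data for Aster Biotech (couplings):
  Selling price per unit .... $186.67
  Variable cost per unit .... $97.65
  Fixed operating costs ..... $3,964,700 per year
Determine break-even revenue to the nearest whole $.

CM per unit = $186.67 − $97.65 = $89.02; CM ratio = $89.02 / $186.67 = 0.4769.
Break-even sales = FC ÷ CM ratio = $3,964,700 × $186.67 / $89.02 = $8,313,756.

$8,313,756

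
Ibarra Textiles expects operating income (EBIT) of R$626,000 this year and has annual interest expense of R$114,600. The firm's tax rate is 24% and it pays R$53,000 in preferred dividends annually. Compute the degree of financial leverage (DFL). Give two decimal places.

Interest = R$114,600.00.
Preferred dividends grossed up pre-tax: R$53,000 / (1 − 0.24) = R$69,736.84.
DFL = EBIT ÷ [EBIT − I − D_p/(1−t)] = R$626,000 ÷ [R$626,000 − R$114,600.00 − R$69,736.84] = R$626,000 ÷ R$441,663.16 = 1.4174.

1.42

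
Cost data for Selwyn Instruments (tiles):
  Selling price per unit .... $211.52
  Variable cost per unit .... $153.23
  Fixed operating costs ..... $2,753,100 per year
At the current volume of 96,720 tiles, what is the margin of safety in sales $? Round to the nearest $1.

$10,467,895

Unit CM = price − variable cost = $211.52 − $153.23 = $58.29. Break-even units = $2,753,100 ÷ $58.29 = 47,231.09; break-even revenue = 47,231.09 × $211.52 = $9,990,319.30.
Current sales = 96,720 × $211.52 = $20,458,214.40.
Margin of safety = $20,458,214.40 − $9,990,319.30 = $10,467,895.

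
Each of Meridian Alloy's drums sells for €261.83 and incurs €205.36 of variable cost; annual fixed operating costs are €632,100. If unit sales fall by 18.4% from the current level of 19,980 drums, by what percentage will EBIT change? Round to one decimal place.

Contribution at this volume is 19,980 × €56.47 = €1,128,270.60.
Subtracting fixed costs: EBIT = €1,128,270.60 − €632,100 = €496,170.60.
Degree of operating leverage = €1,128,270.60 / €496,170.60 = 2.2740.
Operating income changes by 2.2740 × -18.4% = -41.8%.

-41.8%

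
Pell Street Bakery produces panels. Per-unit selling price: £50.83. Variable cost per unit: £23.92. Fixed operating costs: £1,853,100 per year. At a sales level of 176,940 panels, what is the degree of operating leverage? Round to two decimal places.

1.64

Contribution at this volume is 176,940 × £26.91 = £4,761,455.40.
Subtracting fixed costs: EBIT = £4,761,455.40 − £1,853,100 = £2,908,355.40.
So DOL = total CM / EBIT = £4,761,455.40 / £2,908,355.40 = 1.6372.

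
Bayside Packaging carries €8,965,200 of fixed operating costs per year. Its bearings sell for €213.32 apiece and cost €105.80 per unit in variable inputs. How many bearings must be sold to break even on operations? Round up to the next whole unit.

Each unit contributes €213.32 − €105.80 = €107.52.
Break-even volume = fixed costs ÷ CM per unit = €8,965,200 ÷ €107.52 = 83,381.70, so 83,382 bearings.

83,382 bearings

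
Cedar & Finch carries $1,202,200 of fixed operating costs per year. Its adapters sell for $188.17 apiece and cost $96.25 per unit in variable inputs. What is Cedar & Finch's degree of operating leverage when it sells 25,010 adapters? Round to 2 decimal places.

Contribution at this volume is 25,010 × $91.92 = $2,298,919.20.
EBIT = $2,298,919.20 − $1,202,200 = $1,096,719.20.
So DOL = total CM / EBIT = $2,298,919.20 / $1,096,719.20 = 2.0962.

2.10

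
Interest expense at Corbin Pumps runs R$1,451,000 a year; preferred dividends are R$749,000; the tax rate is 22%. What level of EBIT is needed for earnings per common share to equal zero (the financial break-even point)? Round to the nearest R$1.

R$2,411,256

Grossing the preferred dividend up to pre-tax terms: R$749,000 / (1 − 0.22) = R$960,256.41.
EPS = 0 when EBIT covers interest plus the pre-tax preferred burden: R$1,451,000 + R$960,256.41 = R$2,411,256.41.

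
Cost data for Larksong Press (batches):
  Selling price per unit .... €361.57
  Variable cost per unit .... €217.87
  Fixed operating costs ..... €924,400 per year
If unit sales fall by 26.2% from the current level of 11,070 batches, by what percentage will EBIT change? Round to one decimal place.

Contribution at this volume is 11,070 × €143.70 = €1,590,759.00.
Operating income = contribution − fixed costs = €1,590,759.00 − €924,400 = €666,359.00.
Degree of operating leverage = €1,590,759.00 / €666,359.00 = 2.3872.
So EBIT moves 2.3872 × (-26.2%) = -62.5%.

-62.5%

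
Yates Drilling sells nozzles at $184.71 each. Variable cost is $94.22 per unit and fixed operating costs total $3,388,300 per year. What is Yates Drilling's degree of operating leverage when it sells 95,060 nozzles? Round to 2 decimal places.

1.65

At 95,060 units, contribution = 95,060 × $90.49 = $8,601,979.40.
EBIT = $8,601,979.40 − $3,388,300 = $5,213,679.40.
Degree of operating leverage = $8,601,979.40 / $5,213,679.40 = 1.6499.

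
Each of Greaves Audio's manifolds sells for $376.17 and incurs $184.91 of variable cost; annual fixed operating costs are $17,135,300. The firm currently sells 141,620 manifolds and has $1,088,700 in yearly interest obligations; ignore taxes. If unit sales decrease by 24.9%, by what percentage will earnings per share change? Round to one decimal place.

Contribution at this volume is 141,620 × $191.26 = $27,086,241.20.
Operating income = contribution − fixed costs = $27,086,241.20 − $17,135,300 = $9,950,941.20.
After interest of $1,088,700.00, pre-tax earnings = $8,862,241.20.
DCL = total CM / (EBIT − I) = $27,086,241.20 / $8,862,241.20 = 3.0564.
EPS therefore changes by 3.0564 × (-24.9%) = -76.1%.

-76.1%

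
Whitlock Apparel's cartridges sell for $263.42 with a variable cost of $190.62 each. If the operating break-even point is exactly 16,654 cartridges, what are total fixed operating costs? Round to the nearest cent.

Unit CM = price − variable cost = $263.42 − $190.62 = $72.80.
Since BE = FC / CM, FC = 16,654 × $72.80 = $1,212,411.20.

$1,212,411.20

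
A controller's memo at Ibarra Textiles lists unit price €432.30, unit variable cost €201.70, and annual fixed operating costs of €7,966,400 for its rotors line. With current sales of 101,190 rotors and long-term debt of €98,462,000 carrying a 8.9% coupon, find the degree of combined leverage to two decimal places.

Contribution at this volume is 101,190 × €230.60 = €23,334,414.00.
Subtracting fixed costs: EBIT = €23,334,414.00 − €7,966,400 = €15,368,014.00. Interest = €8,763,118.00, so EBIT − I = €6,604,896.00.
DCL = contribution ÷ (EBIT − I) = €23,334,414.00 ÷ €6,604,896.00 = 3.5329.

3.53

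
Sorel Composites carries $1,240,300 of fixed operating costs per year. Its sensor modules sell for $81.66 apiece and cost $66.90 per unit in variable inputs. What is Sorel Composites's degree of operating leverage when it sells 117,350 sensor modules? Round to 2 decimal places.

3.52

At 117,350 units, contribution = 117,350 × $14.76 = $1,732,086.00.
Subtracting fixed costs: EBIT = $1,732,086.00 − $1,240,300 = $491,786.00.
DOL = contribution ÷ EBIT = $1,732,086.00 ÷ $491,786.00 = 3.5220.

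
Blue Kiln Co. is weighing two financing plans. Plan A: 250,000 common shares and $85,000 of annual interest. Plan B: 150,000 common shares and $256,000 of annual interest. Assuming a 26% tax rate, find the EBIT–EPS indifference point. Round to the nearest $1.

$512,500

At indifference, (EBIT − 85,000)(1 − t)/250,000 = (EBIT − 256,000)(1 − t)/150,000.
Cancelling (1 − t) and cross-multiplying: 150,000·(EBIT − 85,000) = 250,000·(EBIT − 256,000).
EBIT × (250,000 − 150,000) = 256,000 × 250,000 − 85,000 × 150,000 = 51,250,000,000, so EBIT = 51,250,000,000 ÷ 100,000 = 512,500.00.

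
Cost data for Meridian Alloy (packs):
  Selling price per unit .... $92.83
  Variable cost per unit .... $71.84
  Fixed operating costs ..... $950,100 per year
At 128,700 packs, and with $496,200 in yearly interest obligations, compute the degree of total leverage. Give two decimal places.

2.15

Total contribution margin = 128,700 × $20.99 = $2,701,413.00.
Operating income = contribution − fixed costs = $2,701,413.00 − $950,100 = $1,751,313.00. Interest = $496,200.00, so EBIT − I = $1,255,113.00.
Degree of total leverage = total CM / (EBIT − interest) = $2,701,413.00 / $1,255,113.00 = 2.1523.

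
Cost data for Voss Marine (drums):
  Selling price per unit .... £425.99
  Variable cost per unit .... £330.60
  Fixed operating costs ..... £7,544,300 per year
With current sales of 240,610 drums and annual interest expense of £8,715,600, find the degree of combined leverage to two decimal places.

At 240,610 units, contribution = 240,610 × £95.39 = £22,951,787.90.
Operating income = contribution − fixed costs = £22,951,787.90 − £7,544,300 = £15,407,487.90. Interest = £8,715,600.00.
DOL = £22,951,787.90 ÷ £15,407,487.90 = 1.4897; DFL = £15,407,487.90 ÷ £6,691,887.90 = 2.3024.
Combined leverage = 1.4897 × 2.3024 = 3.4299.

3.43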